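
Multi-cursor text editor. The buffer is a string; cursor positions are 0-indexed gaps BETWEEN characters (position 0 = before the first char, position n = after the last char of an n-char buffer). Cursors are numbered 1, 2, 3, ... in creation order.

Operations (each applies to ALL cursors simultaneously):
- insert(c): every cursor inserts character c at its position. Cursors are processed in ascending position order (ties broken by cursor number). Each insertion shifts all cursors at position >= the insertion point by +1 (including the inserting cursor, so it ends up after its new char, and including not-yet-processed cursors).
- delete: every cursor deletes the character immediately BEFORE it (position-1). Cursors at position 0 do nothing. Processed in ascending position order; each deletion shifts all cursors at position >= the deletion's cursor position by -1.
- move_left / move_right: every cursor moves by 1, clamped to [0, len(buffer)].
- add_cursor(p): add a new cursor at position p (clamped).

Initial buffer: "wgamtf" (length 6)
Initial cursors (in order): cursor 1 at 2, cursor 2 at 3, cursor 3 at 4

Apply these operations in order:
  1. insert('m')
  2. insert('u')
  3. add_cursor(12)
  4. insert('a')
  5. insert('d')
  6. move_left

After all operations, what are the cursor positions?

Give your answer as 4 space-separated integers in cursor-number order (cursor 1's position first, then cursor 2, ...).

After op 1 (insert('m')): buffer="wgmammmtf" (len 9), cursors c1@3 c2@5 c3@7, authorship ..1.2.3..
After op 2 (insert('u')): buffer="wgmuamummutf" (len 12), cursors c1@4 c2@7 c3@10, authorship ..11.22.33..
After op 3 (add_cursor(12)): buffer="wgmuamummutf" (len 12), cursors c1@4 c2@7 c3@10 c4@12, authorship ..11.22.33..
After op 4 (insert('a')): buffer="wgmuaamuammuatfa" (len 16), cursors c1@5 c2@9 c3@13 c4@16, authorship ..111.222.333..4
After op 5 (insert('d')): buffer="wgmuadamuadmmuadtfad" (len 20), cursors c1@6 c2@11 c3@16 c4@20, authorship ..1111.2222.3333..44
After op 6 (move_left): buffer="wgmuadamuadmmuadtfad" (len 20), cursors c1@5 c2@10 c3@15 c4@19, authorship ..1111.2222.3333..44

Answer: 5 10 15 19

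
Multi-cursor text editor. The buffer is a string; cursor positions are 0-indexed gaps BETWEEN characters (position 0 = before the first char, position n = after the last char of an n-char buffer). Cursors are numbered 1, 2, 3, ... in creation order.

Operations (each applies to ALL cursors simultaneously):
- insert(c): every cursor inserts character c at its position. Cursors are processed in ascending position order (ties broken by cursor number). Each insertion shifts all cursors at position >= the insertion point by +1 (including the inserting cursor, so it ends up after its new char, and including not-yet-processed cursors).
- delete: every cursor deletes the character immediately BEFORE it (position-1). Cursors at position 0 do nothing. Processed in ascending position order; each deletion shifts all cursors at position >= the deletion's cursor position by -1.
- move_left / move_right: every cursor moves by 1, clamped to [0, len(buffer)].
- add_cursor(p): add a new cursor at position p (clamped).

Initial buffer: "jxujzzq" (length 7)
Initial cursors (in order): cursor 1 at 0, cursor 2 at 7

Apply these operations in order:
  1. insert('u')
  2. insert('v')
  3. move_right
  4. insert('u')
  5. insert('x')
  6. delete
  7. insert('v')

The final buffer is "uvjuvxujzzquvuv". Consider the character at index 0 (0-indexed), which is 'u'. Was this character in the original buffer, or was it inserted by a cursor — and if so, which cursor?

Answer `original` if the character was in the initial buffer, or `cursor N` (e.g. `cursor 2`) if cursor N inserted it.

Answer: cursor 1

Derivation:
After op 1 (insert('u')): buffer="ujxujzzqu" (len 9), cursors c1@1 c2@9, authorship 1.......2
After op 2 (insert('v')): buffer="uvjxujzzquv" (len 11), cursors c1@2 c2@11, authorship 11.......22
After op 3 (move_right): buffer="uvjxujzzquv" (len 11), cursors c1@3 c2@11, authorship 11.......22
After op 4 (insert('u')): buffer="uvjuxujzzquvu" (len 13), cursors c1@4 c2@13, authorship 11.1......222
After op 5 (insert('x')): buffer="uvjuxxujzzquvux" (len 15), cursors c1@5 c2@15, authorship 11.11......2222
After op 6 (delete): buffer="uvjuxujzzquvu" (len 13), cursors c1@4 c2@13, authorship 11.1......222
After op 7 (insert('v')): buffer="uvjuvxujzzquvuv" (len 15), cursors c1@5 c2@15, authorship 11.11......2222
Authorship (.=original, N=cursor N): 1 1 . 1 1 . . . . . . 2 2 2 2
Index 0: author = 1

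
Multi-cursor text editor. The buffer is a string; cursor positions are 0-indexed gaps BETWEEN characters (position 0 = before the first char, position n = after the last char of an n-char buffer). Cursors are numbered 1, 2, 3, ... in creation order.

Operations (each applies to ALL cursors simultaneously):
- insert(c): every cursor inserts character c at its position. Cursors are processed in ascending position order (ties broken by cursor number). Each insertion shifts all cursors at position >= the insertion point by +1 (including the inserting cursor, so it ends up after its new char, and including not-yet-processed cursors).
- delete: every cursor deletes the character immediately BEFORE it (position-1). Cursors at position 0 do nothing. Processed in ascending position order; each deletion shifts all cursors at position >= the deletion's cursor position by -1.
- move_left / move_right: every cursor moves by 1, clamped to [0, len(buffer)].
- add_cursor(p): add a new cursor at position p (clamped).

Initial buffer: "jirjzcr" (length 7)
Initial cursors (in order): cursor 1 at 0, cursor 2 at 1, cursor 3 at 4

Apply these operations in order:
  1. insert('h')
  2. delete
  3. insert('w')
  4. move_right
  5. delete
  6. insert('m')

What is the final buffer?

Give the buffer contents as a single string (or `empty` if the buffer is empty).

After op 1 (insert('h')): buffer="hjhirjhzcr" (len 10), cursors c1@1 c2@3 c3@7, authorship 1.2...3...
After op 2 (delete): buffer="jirjzcr" (len 7), cursors c1@0 c2@1 c3@4, authorship .......
After op 3 (insert('w')): buffer="wjwirjwzcr" (len 10), cursors c1@1 c2@3 c3@7, authorship 1.2...3...
After op 4 (move_right): buffer="wjwirjwzcr" (len 10), cursors c1@2 c2@4 c3@8, authorship 1.2...3...
After op 5 (delete): buffer="wwrjwcr" (len 7), cursors c1@1 c2@2 c3@5, authorship 12..3..
After op 6 (insert('m')): buffer="wmwmrjwmcr" (len 10), cursors c1@2 c2@4 c3@8, authorship 1122..33..

Answer: wmwmrjwmcr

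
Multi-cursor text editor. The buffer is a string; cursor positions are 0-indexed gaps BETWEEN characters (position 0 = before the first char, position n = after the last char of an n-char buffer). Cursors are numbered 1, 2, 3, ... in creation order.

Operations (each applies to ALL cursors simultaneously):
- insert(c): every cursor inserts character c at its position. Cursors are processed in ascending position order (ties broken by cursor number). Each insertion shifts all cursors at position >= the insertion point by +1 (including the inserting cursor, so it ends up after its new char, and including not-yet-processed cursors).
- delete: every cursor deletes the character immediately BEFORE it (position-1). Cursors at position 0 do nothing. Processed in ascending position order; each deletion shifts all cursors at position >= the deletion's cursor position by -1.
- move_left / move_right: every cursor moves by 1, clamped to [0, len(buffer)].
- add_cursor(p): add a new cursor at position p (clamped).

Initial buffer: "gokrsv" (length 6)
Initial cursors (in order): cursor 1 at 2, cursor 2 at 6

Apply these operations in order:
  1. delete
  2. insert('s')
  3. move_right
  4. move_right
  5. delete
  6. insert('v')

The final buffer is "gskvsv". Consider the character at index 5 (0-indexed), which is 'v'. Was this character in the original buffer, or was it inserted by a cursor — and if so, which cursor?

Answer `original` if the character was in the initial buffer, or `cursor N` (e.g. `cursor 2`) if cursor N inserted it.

After op 1 (delete): buffer="gkrs" (len 4), cursors c1@1 c2@4, authorship ....
After op 2 (insert('s')): buffer="gskrss" (len 6), cursors c1@2 c2@6, authorship .1...2
After op 3 (move_right): buffer="gskrss" (len 6), cursors c1@3 c2@6, authorship .1...2
After op 4 (move_right): buffer="gskrss" (len 6), cursors c1@4 c2@6, authorship .1...2
After op 5 (delete): buffer="gsks" (len 4), cursors c1@3 c2@4, authorship .1..
After op 6 (insert('v')): buffer="gskvsv" (len 6), cursors c1@4 c2@6, authorship .1.1.2
Authorship (.=original, N=cursor N): . 1 . 1 . 2
Index 5: author = 2

Answer: cursor 2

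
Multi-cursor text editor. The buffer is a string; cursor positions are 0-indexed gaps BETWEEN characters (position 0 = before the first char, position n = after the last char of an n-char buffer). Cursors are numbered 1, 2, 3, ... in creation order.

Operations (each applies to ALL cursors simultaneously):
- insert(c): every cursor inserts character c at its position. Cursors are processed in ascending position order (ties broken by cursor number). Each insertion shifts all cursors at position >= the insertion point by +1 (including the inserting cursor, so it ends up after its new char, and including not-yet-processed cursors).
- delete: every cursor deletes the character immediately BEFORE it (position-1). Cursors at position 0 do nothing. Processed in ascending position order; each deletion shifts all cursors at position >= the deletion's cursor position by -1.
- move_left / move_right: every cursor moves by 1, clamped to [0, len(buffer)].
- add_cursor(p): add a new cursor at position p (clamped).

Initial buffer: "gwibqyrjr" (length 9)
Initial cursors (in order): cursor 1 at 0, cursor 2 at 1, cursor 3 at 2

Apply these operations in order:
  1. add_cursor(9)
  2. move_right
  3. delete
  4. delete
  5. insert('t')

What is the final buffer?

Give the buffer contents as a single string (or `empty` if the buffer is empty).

Answer: tttbqyrt

Derivation:
After op 1 (add_cursor(9)): buffer="gwibqyrjr" (len 9), cursors c1@0 c2@1 c3@2 c4@9, authorship .........
After op 2 (move_right): buffer="gwibqyrjr" (len 9), cursors c1@1 c2@2 c3@3 c4@9, authorship .........
After op 3 (delete): buffer="bqyrj" (len 5), cursors c1@0 c2@0 c3@0 c4@5, authorship .....
After op 4 (delete): buffer="bqyr" (len 4), cursors c1@0 c2@0 c3@0 c4@4, authorship ....
After op 5 (insert('t')): buffer="tttbqyrt" (len 8), cursors c1@3 c2@3 c3@3 c4@8, authorship 123....4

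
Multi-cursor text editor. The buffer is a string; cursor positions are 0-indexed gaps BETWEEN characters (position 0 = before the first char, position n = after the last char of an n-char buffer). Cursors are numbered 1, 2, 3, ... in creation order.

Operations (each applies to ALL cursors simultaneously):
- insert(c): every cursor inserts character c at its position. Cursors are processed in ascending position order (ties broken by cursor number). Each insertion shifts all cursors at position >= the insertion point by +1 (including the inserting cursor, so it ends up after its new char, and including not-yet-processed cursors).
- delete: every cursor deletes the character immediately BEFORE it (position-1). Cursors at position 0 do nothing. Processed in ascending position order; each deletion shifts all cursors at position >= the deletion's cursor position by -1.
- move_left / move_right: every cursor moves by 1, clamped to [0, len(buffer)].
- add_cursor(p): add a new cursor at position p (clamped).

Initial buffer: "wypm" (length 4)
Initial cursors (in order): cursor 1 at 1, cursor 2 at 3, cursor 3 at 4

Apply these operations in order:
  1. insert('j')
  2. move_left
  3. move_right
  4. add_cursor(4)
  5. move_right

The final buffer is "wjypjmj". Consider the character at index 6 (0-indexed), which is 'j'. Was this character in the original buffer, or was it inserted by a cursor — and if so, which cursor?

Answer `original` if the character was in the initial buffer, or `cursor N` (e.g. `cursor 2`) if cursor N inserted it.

After op 1 (insert('j')): buffer="wjypjmj" (len 7), cursors c1@2 c2@5 c3@7, authorship .1..2.3
After op 2 (move_left): buffer="wjypjmj" (len 7), cursors c1@1 c2@4 c3@6, authorship .1..2.3
After op 3 (move_right): buffer="wjypjmj" (len 7), cursors c1@2 c2@5 c3@7, authorship .1..2.3
After op 4 (add_cursor(4)): buffer="wjypjmj" (len 7), cursors c1@2 c4@4 c2@5 c3@7, authorship .1..2.3
After op 5 (move_right): buffer="wjypjmj" (len 7), cursors c1@3 c4@5 c2@6 c3@7, authorship .1..2.3
Authorship (.=original, N=cursor N): . 1 . . 2 . 3
Index 6: author = 3

Answer: cursor 3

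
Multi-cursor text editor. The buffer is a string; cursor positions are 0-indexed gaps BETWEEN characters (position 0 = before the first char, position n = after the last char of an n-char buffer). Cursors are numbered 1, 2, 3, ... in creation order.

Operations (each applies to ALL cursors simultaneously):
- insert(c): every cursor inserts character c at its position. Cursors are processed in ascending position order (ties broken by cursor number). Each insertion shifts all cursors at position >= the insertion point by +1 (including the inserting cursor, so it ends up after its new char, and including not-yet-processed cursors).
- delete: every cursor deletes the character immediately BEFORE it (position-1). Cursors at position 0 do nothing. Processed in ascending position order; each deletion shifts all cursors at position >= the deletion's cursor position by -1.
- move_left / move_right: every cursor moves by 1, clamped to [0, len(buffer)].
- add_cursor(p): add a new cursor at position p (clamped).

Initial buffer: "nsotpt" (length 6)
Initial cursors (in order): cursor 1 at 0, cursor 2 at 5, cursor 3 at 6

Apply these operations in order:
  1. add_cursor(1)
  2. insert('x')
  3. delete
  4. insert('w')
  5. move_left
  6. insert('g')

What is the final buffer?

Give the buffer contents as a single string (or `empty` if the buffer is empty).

Answer: gwngwsotpgwtgw

Derivation:
After op 1 (add_cursor(1)): buffer="nsotpt" (len 6), cursors c1@0 c4@1 c2@5 c3@6, authorship ......
After op 2 (insert('x')): buffer="xnxsotpxtx" (len 10), cursors c1@1 c4@3 c2@8 c3@10, authorship 1.4....2.3
After op 3 (delete): buffer="nsotpt" (len 6), cursors c1@0 c4@1 c2@5 c3@6, authorship ......
After op 4 (insert('w')): buffer="wnwsotpwtw" (len 10), cursors c1@1 c4@3 c2@8 c3@10, authorship 1.4....2.3
After op 5 (move_left): buffer="wnwsotpwtw" (len 10), cursors c1@0 c4@2 c2@7 c3@9, authorship 1.4....2.3
After op 6 (insert('g')): buffer="gwngwsotpgwtgw" (len 14), cursors c1@1 c4@4 c2@10 c3@13, authorship 11.44....22.33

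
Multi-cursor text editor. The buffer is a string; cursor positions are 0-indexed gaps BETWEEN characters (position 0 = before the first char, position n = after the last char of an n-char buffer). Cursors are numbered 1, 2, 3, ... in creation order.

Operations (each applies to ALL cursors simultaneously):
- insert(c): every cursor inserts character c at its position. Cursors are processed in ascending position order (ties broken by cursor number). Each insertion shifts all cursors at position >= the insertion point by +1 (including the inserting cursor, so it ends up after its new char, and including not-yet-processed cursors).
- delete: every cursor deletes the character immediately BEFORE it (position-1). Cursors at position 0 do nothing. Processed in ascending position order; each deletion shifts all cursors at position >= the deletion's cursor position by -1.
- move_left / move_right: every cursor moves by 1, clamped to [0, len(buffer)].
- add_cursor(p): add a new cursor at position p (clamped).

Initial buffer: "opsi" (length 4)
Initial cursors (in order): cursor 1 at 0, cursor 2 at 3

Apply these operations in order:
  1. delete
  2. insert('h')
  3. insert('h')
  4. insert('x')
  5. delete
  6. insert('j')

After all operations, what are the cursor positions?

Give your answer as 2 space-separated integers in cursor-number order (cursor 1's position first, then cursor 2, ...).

Answer: 3 8

Derivation:
After op 1 (delete): buffer="opi" (len 3), cursors c1@0 c2@2, authorship ...
After op 2 (insert('h')): buffer="hophi" (len 5), cursors c1@1 c2@4, authorship 1..2.
After op 3 (insert('h')): buffer="hhophhi" (len 7), cursors c1@2 c2@6, authorship 11..22.
After op 4 (insert('x')): buffer="hhxophhxi" (len 9), cursors c1@3 c2@8, authorship 111..222.
After op 5 (delete): buffer="hhophhi" (len 7), cursors c1@2 c2@6, authorship 11..22.
After op 6 (insert('j')): buffer="hhjophhji" (len 9), cursors c1@3 c2@8, authorship 111..222.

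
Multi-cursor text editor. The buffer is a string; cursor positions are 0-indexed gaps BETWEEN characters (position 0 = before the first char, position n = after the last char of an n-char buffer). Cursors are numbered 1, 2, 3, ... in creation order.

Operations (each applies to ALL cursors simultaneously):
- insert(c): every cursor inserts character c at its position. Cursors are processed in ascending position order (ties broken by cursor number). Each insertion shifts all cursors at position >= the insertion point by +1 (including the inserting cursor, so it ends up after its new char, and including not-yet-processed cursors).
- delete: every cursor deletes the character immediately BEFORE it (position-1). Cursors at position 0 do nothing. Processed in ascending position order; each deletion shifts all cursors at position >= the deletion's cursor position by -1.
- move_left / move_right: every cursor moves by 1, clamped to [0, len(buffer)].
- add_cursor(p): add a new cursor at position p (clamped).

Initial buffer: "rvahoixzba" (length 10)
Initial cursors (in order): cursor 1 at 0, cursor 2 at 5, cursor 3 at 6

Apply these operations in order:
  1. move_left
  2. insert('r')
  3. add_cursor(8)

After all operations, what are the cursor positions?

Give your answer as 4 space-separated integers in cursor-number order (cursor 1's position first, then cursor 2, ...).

After op 1 (move_left): buffer="rvahoixzba" (len 10), cursors c1@0 c2@4 c3@5, authorship ..........
After op 2 (insert('r')): buffer="rrvahrorixzba" (len 13), cursors c1@1 c2@6 c3@8, authorship 1....2.3.....
After op 3 (add_cursor(8)): buffer="rrvahrorixzba" (len 13), cursors c1@1 c2@6 c3@8 c4@8, authorship 1....2.3.....

Answer: 1 6 8 8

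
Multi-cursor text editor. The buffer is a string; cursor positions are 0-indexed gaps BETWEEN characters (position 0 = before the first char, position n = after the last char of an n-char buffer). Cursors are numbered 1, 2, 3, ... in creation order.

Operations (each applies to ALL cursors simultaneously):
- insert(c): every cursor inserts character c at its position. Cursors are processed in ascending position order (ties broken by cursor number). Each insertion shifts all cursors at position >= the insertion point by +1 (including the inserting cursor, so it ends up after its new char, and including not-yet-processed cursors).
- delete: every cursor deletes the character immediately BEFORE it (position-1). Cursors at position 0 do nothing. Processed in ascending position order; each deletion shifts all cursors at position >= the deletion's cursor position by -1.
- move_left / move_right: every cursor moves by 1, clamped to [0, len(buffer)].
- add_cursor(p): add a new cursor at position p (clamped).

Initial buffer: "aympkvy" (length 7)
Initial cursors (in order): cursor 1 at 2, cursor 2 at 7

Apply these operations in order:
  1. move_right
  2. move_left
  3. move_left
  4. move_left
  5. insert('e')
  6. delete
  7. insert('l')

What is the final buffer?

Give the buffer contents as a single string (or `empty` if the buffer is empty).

After op 1 (move_right): buffer="aympkvy" (len 7), cursors c1@3 c2@7, authorship .......
After op 2 (move_left): buffer="aympkvy" (len 7), cursors c1@2 c2@6, authorship .......
After op 3 (move_left): buffer="aympkvy" (len 7), cursors c1@1 c2@5, authorship .......
After op 4 (move_left): buffer="aympkvy" (len 7), cursors c1@0 c2@4, authorship .......
After op 5 (insert('e')): buffer="eaympekvy" (len 9), cursors c1@1 c2@6, authorship 1....2...
After op 6 (delete): buffer="aympkvy" (len 7), cursors c1@0 c2@4, authorship .......
After op 7 (insert('l')): buffer="laymplkvy" (len 9), cursors c1@1 c2@6, authorship 1....2...

Answer: laymplkvy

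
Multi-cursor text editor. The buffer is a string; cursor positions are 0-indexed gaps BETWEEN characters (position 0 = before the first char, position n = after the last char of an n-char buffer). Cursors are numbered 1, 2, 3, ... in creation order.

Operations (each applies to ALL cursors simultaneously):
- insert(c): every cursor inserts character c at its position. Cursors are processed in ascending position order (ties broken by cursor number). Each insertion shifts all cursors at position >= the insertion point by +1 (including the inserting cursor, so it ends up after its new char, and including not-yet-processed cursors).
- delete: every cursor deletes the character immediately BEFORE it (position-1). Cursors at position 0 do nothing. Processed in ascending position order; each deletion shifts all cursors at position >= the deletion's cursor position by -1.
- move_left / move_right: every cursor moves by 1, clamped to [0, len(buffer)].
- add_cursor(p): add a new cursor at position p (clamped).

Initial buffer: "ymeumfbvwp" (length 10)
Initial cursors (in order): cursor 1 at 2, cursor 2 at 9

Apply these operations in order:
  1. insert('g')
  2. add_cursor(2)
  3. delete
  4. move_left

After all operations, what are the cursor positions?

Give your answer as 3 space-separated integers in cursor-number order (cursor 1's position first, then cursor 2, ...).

Answer: 0 7 0

Derivation:
After op 1 (insert('g')): buffer="ymgeumfbvwgp" (len 12), cursors c1@3 c2@11, authorship ..1.......2.
After op 2 (add_cursor(2)): buffer="ymgeumfbvwgp" (len 12), cursors c3@2 c1@3 c2@11, authorship ..1.......2.
After op 3 (delete): buffer="yeumfbvwp" (len 9), cursors c1@1 c3@1 c2@8, authorship .........
After op 4 (move_left): buffer="yeumfbvwp" (len 9), cursors c1@0 c3@0 c2@7, authorship .........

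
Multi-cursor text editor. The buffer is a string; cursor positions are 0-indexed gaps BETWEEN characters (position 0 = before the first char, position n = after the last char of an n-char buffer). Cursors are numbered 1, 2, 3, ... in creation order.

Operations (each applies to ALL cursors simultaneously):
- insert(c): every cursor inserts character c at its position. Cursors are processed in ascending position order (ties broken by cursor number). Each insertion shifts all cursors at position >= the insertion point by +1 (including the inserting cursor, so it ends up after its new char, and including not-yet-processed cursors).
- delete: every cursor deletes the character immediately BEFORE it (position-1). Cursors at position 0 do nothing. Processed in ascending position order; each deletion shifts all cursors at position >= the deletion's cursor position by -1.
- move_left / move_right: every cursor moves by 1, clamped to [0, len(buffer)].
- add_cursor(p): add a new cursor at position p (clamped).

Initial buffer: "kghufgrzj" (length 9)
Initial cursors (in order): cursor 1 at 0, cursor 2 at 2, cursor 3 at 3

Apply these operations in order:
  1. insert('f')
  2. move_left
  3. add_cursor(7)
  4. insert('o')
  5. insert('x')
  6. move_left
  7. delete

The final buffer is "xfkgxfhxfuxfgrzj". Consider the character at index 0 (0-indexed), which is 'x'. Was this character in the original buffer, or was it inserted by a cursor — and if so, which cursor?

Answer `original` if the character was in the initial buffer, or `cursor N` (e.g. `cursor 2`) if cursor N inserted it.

After op 1 (insert('f')): buffer="fkgfhfufgrzj" (len 12), cursors c1@1 c2@4 c3@6, authorship 1..2.3......
After op 2 (move_left): buffer="fkgfhfufgrzj" (len 12), cursors c1@0 c2@3 c3@5, authorship 1..2.3......
After op 3 (add_cursor(7)): buffer="fkgfhfufgrzj" (len 12), cursors c1@0 c2@3 c3@5 c4@7, authorship 1..2.3......
After op 4 (insert('o')): buffer="ofkgofhofuofgrzj" (len 16), cursors c1@1 c2@5 c3@8 c4@11, authorship 11..22.33.4.....
After op 5 (insert('x')): buffer="oxfkgoxfhoxfuoxfgrzj" (len 20), cursors c1@2 c2@7 c3@11 c4@15, authorship 111..222.333.44.....
After op 6 (move_left): buffer="oxfkgoxfhoxfuoxfgrzj" (len 20), cursors c1@1 c2@6 c3@10 c4@14, authorship 111..222.333.44.....
After op 7 (delete): buffer="xfkgxfhxfuxfgrzj" (len 16), cursors c1@0 c2@4 c3@7 c4@10, authorship 11..22.33.4.....
Authorship (.=original, N=cursor N): 1 1 . . 2 2 . 3 3 . 4 . . . . .
Index 0: author = 1

Answer: cursor 1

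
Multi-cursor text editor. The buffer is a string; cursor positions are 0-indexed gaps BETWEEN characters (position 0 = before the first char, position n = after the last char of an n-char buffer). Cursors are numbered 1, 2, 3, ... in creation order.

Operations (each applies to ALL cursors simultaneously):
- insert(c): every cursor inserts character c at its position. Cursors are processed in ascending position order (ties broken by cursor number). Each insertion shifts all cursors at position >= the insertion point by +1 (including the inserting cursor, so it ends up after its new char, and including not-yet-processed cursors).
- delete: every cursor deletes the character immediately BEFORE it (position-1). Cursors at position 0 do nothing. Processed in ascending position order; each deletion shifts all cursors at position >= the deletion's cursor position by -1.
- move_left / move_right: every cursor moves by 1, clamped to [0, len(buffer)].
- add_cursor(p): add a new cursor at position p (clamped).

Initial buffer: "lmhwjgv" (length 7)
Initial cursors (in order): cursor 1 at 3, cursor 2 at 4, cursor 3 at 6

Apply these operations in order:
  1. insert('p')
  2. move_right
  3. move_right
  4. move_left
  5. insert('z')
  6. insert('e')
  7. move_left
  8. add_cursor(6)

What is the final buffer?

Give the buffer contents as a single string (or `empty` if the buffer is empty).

Answer: lmhpwzepjzegpzev

Derivation:
After op 1 (insert('p')): buffer="lmhpwpjgpv" (len 10), cursors c1@4 c2@6 c3@9, authorship ...1.2..3.
After op 2 (move_right): buffer="lmhpwpjgpv" (len 10), cursors c1@5 c2@7 c3@10, authorship ...1.2..3.
After op 3 (move_right): buffer="lmhpwpjgpv" (len 10), cursors c1@6 c2@8 c3@10, authorship ...1.2..3.
After op 4 (move_left): buffer="lmhpwpjgpv" (len 10), cursors c1@5 c2@7 c3@9, authorship ...1.2..3.
After op 5 (insert('z')): buffer="lmhpwzpjzgpzv" (len 13), cursors c1@6 c2@9 c3@12, authorship ...1.12.2.33.
After op 6 (insert('e')): buffer="lmhpwzepjzegpzev" (len 16), cursors c1@7 c2@11 c3@15, authorship ...1.112.22.333.
After op 7 (move_left): buffer="lmhpwzepjzegpzev" (len 16), cursors c1@6 c2@10 c3@14, authorship ...1.112.22.333.
After op 8 (add_cursor(6)): buffer="lmhpwzepjzegpzev" (len 16), cursors c1@6 c4@6 c2@10 c3@14, authorship ...1.112.22.333.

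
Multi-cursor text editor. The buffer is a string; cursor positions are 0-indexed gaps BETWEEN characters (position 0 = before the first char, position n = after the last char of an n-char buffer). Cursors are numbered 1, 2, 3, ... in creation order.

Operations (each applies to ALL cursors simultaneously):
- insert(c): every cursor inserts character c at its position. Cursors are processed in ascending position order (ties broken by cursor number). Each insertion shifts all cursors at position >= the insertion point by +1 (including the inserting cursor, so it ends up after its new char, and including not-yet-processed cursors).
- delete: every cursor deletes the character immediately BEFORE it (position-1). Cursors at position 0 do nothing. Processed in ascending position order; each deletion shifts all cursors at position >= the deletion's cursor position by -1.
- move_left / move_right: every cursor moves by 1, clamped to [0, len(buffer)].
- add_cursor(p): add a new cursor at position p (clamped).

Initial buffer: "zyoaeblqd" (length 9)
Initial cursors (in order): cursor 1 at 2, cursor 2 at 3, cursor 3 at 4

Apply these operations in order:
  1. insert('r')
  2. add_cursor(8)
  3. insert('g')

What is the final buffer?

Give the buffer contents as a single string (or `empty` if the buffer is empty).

After op 1 (insert('r')): buffer="zyrorareblqd" (len 12), cursors c1@3 c2@5 c3@7, authorship ..1.2.3.....
After op 2 (add_cursor(8)): buffer="zyrorareblqd" (len 12), cursors c1@3 c2@5 c3@7 c4@8, authorship ..1.2.3.....
After op 3 (insert('g')): buffer="zyrgorgargegblqd" (len 16), cursors c1@4 c2@7 c3@10 c4@12, authorship ..11.22.33.4....

Answer: zyrgorgargegblqd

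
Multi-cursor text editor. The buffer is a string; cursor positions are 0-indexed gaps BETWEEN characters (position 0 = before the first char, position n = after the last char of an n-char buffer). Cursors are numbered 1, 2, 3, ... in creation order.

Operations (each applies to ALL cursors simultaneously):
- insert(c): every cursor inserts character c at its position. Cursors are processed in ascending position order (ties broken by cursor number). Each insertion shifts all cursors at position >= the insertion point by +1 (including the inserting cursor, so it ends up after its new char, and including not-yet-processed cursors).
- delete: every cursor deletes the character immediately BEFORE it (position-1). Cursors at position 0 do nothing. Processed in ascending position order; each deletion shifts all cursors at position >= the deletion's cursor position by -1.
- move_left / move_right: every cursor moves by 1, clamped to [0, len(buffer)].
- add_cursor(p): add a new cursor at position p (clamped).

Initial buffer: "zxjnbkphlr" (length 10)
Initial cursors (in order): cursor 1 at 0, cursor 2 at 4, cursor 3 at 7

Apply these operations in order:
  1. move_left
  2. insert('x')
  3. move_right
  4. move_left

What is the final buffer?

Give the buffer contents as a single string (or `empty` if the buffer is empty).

After op 1 (move_left): buffer="zxjnbkphlr" (len 10), cursors c1@0 c2@3 c3@6, authorship ..........
After op 2 (insert('x')): buffer="xzxjxnbkxphlr" (len 13), cursors c1@1 c2@5 c3@9, authorship 1...2...3....
After op 3 (move_right): buffer="xzxjxnbkxphlr" (len 13), cursors c1@2 c2@6 c3@10, authorship 1...2...3....
After op 4 (move_left): buffer="xzxjxnbkxphlr" (len 13), cursors c1@1 c2@5 c3@9, authorship 1...2...3....

Answer: xzxjxnbkxphlr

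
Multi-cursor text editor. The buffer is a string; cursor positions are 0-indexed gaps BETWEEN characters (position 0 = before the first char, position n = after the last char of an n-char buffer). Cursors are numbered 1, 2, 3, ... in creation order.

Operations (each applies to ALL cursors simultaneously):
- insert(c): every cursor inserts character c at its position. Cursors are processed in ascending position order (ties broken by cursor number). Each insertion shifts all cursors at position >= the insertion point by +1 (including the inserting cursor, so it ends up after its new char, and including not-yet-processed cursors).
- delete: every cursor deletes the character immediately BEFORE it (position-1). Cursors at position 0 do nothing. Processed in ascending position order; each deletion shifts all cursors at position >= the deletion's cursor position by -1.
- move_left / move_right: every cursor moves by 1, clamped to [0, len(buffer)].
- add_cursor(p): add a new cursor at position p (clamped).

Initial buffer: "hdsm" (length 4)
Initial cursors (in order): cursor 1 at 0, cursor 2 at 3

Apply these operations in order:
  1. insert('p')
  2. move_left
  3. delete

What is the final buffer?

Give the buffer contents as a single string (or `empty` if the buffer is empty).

After op 1 (insert('p')): buffer="phdspm" (len 6), cursors c1@1 c2@5, authorship 1...2.
After op 2 (move_left): buffer="phdspm" (len 6), cursors c1@0 c2@4, authorship 1...2.
After op 3 (delete): buffer="phdpm" (len 5), cursors c1@0 c2@3, authorship 1..2.

Answer: phdpm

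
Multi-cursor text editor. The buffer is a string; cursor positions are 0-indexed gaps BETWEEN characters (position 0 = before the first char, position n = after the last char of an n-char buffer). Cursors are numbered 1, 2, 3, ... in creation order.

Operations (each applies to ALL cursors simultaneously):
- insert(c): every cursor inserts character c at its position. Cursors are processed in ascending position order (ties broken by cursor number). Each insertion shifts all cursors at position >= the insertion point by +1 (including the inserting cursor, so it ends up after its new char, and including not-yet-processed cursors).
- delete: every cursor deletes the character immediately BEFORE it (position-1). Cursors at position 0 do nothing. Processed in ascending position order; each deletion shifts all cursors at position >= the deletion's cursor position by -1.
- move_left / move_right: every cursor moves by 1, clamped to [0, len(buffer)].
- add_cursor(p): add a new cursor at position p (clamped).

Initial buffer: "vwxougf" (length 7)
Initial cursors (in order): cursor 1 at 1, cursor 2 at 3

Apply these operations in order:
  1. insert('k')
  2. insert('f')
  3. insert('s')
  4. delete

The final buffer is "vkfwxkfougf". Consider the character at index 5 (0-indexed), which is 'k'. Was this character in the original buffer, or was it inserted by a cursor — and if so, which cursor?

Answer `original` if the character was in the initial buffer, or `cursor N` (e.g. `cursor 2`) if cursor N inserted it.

After op 1 (insert('k')): buffer="vkwxkougf" (len 9), cursors c1@2 c2@5, authorship .1..2....
After op 2 (insert('f')): buffer="vkfwxkfougf" (len 11), cursors c1@3 c2@7, authorship .11..22....
After op 3 (insert('s')): buffer="vkfswxkfsougf" (len 13), cursors c1@4 c2@9, authorship .111..222....
After op 4 (delete): buffer="vkfwxkfougf" (len 11), cursors c1@3 c2@7, authorship .11..22....
Authorship (.=original, N=cursor N): . 1 1 . . 2 2 . . . .
Index 5: author = 2

Answer: cursor 2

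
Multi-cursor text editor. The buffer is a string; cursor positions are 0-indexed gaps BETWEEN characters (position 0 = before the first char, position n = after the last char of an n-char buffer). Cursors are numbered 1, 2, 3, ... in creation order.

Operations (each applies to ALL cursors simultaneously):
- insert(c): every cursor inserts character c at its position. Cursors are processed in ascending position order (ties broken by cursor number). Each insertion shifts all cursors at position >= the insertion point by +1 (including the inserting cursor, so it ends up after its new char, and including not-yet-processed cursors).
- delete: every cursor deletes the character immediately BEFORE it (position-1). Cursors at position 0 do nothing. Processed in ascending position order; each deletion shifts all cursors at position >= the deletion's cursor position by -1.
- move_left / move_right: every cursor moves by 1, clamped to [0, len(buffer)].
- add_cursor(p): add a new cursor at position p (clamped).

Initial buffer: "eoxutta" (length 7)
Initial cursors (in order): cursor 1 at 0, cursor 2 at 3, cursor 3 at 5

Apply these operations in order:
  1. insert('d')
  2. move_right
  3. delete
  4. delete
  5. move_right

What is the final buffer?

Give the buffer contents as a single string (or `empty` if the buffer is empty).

Answer: oxta

Derivation:
After op 1 (insert('d')): buffer="deoxdutdta" (len 10), cursors c1@1 c2@5 c3@8, authorship 1...2..3..
After op 2 (move_right): buffer="deoxdutdta" (len 10), cursors c1@2 c2@6 c3@9, authorship 1...2..3..
After op 3 (delete): buffer="doxdtda" (len 7), cursors c1@1 c2@4 c3@6, authorship 1..2.3.
After op 4 (delete): buffer="oxta" (len 4), cursors c1@0 c2@2 c3@3, authorship ....
After op 5 (move_right): buffer="oxta" (len 4), cursors c1@1 c2@3 c3@4, authorship ....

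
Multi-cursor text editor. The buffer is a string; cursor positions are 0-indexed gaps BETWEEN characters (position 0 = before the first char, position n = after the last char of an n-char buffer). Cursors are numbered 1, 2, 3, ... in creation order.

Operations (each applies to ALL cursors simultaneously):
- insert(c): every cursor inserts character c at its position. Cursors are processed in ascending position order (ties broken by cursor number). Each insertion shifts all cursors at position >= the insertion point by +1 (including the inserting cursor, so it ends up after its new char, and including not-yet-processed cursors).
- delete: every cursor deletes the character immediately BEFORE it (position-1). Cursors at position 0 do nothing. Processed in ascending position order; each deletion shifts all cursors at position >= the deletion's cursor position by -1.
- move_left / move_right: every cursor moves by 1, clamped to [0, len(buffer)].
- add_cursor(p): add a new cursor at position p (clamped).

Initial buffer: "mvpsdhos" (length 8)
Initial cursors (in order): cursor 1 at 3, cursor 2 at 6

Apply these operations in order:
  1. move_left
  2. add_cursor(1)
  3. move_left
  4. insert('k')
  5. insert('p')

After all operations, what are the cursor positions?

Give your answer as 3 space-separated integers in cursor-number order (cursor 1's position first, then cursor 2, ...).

Answer: 5 10 2

Derivation:
After op 1 (move_left): buffer="mvpsdhos" (len 8), cursors c1@2 c2@5, authorship ........
After op 2 (add_cursor(1)): buffer="mvpsdhos" (len 8), cursors c3@1 c1@2 c2@5, authorship ........
After op 3 (move_left): buffer="mvpsdhos" (len 8), cursors c3@0 c1@1 c2@4, authorship ........
After op 4 (insert('k')): buffer="kmkvpskdhos" (len 11), cursors c3@1 c1@3 c2@7, authorship 3.1...2....
After op 5 (insert('p')): buffer="kpmkpvpskpdhos" (len 14), cursors c3@2 c1@5 c2@10, authorship 33.11...22....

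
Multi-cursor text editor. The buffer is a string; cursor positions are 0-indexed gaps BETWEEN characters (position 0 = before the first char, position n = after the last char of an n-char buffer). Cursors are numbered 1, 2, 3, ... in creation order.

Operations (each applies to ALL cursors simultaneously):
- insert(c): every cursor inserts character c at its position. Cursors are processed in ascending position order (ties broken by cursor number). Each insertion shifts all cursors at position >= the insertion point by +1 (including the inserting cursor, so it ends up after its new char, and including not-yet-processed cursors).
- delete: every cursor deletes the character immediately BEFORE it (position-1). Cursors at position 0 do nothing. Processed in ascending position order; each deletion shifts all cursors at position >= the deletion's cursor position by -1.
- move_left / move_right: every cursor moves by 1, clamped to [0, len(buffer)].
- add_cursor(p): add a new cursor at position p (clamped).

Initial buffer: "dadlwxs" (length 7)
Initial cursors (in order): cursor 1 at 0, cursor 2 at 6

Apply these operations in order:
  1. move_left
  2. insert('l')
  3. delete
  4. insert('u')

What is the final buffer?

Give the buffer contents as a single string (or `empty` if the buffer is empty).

Answer: udadlwuxs

Derivation:
After op 1 (move_left): buffer="dadlwxs" (len 7), cursors c1@0 c2@5, authorship .......
After op 2 (insert('l')): buffer="ldadlwlxs" (len 9), cursors c1@1 c2@7, authorship 1.....2..
After op 3 (delete): buffer="dadlwxs" (len 7), cursors c1@0 c2@5, authorship .......
After op 4 (insert('u')): buffer="udadlwuxs" (len 9), cursors c1@1 c2@7, authorship 1.....2..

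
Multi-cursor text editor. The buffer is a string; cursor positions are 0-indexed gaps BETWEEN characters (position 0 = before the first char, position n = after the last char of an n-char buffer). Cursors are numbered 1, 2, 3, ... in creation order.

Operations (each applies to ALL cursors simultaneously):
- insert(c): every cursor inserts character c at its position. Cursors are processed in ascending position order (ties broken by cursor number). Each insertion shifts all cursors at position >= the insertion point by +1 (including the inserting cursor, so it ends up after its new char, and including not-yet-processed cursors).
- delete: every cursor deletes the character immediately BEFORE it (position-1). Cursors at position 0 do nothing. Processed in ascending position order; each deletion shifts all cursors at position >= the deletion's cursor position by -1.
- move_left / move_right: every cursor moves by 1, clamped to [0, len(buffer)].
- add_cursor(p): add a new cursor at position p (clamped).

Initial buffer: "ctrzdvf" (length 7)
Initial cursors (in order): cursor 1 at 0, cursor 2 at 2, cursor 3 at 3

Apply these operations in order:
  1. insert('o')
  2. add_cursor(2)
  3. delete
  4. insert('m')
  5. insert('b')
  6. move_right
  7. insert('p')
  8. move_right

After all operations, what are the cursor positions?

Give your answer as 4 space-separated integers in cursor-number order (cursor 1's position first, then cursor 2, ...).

Answer: 8 12 16 8

Derivation:
After op 1 (insert('o')): buffer="octorozdvf" (len 10), cursors c1@1 c2@4 c3@6, authorship 1..2.3....
After op 2 (add_cursor(2)): buffer="octorozdvf" (len 10), cursors c1@1 c4@2 c2@4 c3@6, authorship 1..2.3....
After op 3 (delete): buffer="trzdvf" (len 6), cursors c1@0 c4@0 c2@1 c3@2, authorship ......
After op 4 (insert('m')): buffer="mmtmrmzdvf" (len 10), cursors c1@2 c4@2 c2@4 c3@6, authorship 14.2.3....
After op 5 (insert('b')): buffer="mmbbtmbrmbzdvf" (len 14), cursors c1@4 c4@4 c2@7 c3@10, authorship 1414.22.33....
After op 6 (move_right): buffer="mmbbtmbrmbzdvf" (len 14), cursors c1@5 c4@5 c2@8 c3@11, authorship 1414.22.33....
After op 7 (insert('p')): buffer="mmbbtppmbrpmbzpdvf" (len 18), cursors c1@7 c4@7 c2@11 c3@15, authorship 1414.1422.233.3...
After op 8 (move_right): buffer="mmbbtppmbrpmbzpdvf" (len 18), cursors c1@8 c4@8 c2@12 c3@16, authorship 1414.1422.233.3...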